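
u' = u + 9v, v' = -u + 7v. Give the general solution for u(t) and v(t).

Coefficient matrix A = [[1, 9], [-1, 7]].
Characteristic polynomial det(A - λI) = λ^2 - 8λ + 16 = 0.
Single eigenvalue λ = 4 with algebraic multiplicity 2.
Eigenvector v = (-3,-1); generalized eigenvector w with (A-λI)w=v is (-2,-1).
General solution: e^(4t)[C_1·v + C_2·(t·v + w)].

u(t) = -3C_1e^(4t) - 3C_2te^(4t) - 2C_2e^(4t), v(t) = -C_1e^(4t) - C_2te^(4t) - C_2e^(4t)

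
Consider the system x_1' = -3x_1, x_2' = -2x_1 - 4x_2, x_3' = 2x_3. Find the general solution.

x_1(t) = C_3e^(-3t), x_2(t) = C_2e^(-4t) - 2C_3e^(-3t), x_3(t) = C_1e^(2t)

Coefficient matrix A = [[-3, 0, 0], [-2, -4, 0], [0, 0, 2]].
det(A - λI) = 0 gives eigenvalues λ = 2, -4, -3.
For λ=2: eigenvector (0,0,1).
For λ=-4: eigenvector (0,1,0).
For λ=-3: eigenvector (1,-2,0).
General solution: C_1e^(2t)(0,0,1) + C_2e^(-4t)(0,1,0) + C_3e^(-3t)(1,-2,0).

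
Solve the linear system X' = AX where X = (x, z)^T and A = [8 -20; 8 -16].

Coefficient matrix A = [[8, -20], [8, -16]].
Characteristic polynomial det(A - λI) = λ^2 + 8λ + 32 = 0.
Eigenvalues λ = -4 ± 4i (complex conjugate pair).
For λ=-4+4i: an eigenvector is (-1,-1) - i(2,1) = (-1 - 2i, -1 - i).
A real fundamental pair from Re and Im of e^((-4+4i)t)v: X_1 = e^(-4t)(cos(4t)·(-1,-1) + sin(4t)·(2,1)), X_2 = e^(-4t)(sin(4t)·(-1,-1) - cos(4t)·(2,1)).
General solution: C_1X_1 + C_2X_2.

x(t) = 2C_1e^(-4t)sin(4t) - C_1e^(-4t)cos(4t) - C_2e^(-4t)sin(4t) - 2C_2e^(-4t)cos(4t), z(t) = C_1e^(-4t)sin(4t) - C_1e^(-4t)cos(4t) - C_2e^(-4t)sin(4t) - C_2e^(-4t)cos(4t)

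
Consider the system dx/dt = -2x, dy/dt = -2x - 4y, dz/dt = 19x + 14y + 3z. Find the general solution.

Coefficient matrix A = [[-2, 0, 0], [-2, -4, 0], [19, 14, 3]].
det(A - λI) = 0 gives eigenvalues λ = -2, -4, 3.
For λ=-2: eigenvector (1,-1,-1).
For λ=-4: eigenvector (0,1,-2).
For λ=3: eigenvector (0,0,1).
General solution: c_1e^(-2t)(1,-1,-1) + c_2e^(-4t)(0,1,-2) + c_3e^(3t)(0,0,1).

x(t) = c_1e^(-2t), y(t) = -c_1e^(-2t) + c_2e^(-4t), z(t) = -c_1e^(-2t) - 2c_2e^(-4t) + c_3e^(3t)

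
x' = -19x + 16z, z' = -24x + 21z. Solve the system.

x(t) = -C_1e^(-3t) - 2C_2e^(5t), z(t) = -C_1e^(-3t) - 3C_2e^(5t)

Coefficient matrix A = [[-19, 16], [-24, 21]].
Characteristic polynomial det(A - λI) = λ^2 - 2λ - 15 = 0.
Eigenvalues λ = -3, 5.
For λ=-3: (A-λI) row 1 is [-16, 16], so an eigenvector is (-1, -1).
For λ=5: (A-λI) row 1 is [-24, 16], so an eigenvector is (-2, -3).
General solution: C_1e^(-3t)(-1,-1) + C_2e^(5t)(-2,-3).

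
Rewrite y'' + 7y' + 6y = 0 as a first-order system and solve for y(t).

Let x_1 = y, x_2 = y'. Then x_1' = x_2 and x_2' = -6x_1 - 7x_2.
A = [[0,1],[-6,-7]]; det(A-λI) = λ^2 + 7λ + 6.
Eigenvalues λ = -6, -1 with eigenvectors (1,-6), (1,-1).

y(t) = C_1e^(-6t) + C_2e^(-t)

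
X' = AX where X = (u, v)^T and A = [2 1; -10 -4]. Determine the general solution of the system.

Coefficient matrix A = [[2, 1], [-10, -4]].
Characteristic polynomial det(A - λI) = λ^2 + 2λ + 2 = 0.
Eigenvalues λ = -1 ± i (complex conjugate pair).
For λ=-1+i: an eigenvector is (0,-1) - i(-1,3) = (0 + i, -1 - 3i).
A real fundamental pair from Re and Im of e^((-1+i)t)v: X_1 = e^(-t)(cos(t)·(0,-1) + sin(t)·(-1,3)), X_2 = e^(-t)(sin(t)·(0,-1) - cos(t)·(-1,3)).
General solution: K_1X_1 + K_2X_2.

u(t) = -K_1e^(-t)sin(t) + K_2e^(-t)cos(t), v(t) = 3K_1e^(-t)sin(t) - K_1e^(-t)cos(t) - K_2e^(-t)sin(t) - 3K_2e^(-t)cos(t)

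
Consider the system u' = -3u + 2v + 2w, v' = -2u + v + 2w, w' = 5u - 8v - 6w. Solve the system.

Coefficient matrix A = [[-3, 2, 2], [-2, 1, 2], [5, -8, -6]].
det(A - λI) = 0 gives eigenvalues λ = -1, -3, -4.
For λ=-1: eigenvector (1,0,1).
For λ=-3: eigenvector (1,1,-1).
For λ=-4: eigenvector (-2,-2,3).
General solution: c_1e^(-t)(1,0,1) + c_2e^(-3t)(1,1,-1) + c_3e^(-4t)(-2,-2,3).

u(t) = c_1e^(-t) + c_2e^(-3t) - 2c_3e^(-4t), v(t) = c_2e^(-3t) - 2c_3e^(-4t), w(t) = c_1e^(-t) - c_2e^(-3t) + 3c_3e^(-4t)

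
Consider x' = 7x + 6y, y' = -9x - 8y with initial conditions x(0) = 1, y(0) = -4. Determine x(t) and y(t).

x(t) = -5e^(t) + 6e^(-2t), y(t) = 5e^(t) - 9e^(-2t)

Coefficient matrix A = [[7, 6], [-9, -8]].
Characteristic polynomial det(A - λI) = λ^2 + λ - 2 = 0.
Eigenvalues λ = 1, -2.
For λ=1: (A-λI) row 1 is [6, 6], so an eigenvector is (-1, 1).
For λ=-2: (A-λI) row 1 is [9, 6], so an eigenvector is (-2, 3).
General solution: C_1e^(t)(-1,1) + C_2e^(-2t)(-2,3).
Applying x(0)=1, y(0)=-4 gives C_1=5, C_2=-3.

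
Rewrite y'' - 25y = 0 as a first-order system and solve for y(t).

Let x_1 = y, x_2 = y'. Then x_1' = x_2 and x_2' = 25x_1.
A = [[0,1],[25,0]]; det(A-λI) = λ^2 - 25.
Eigenvalues λ = -5, 5 with eigenvectors (1,-5), (1,5).

y(t) = C_1e^(-5t) + C_2e^(5t)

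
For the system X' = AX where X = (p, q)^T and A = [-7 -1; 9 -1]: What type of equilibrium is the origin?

stable improper node

A = [[-7,-1],[9,-1]]; det(A-λI) = λ^2 + 8λ + 16.
repeated λ = -4 with a single eigenvector.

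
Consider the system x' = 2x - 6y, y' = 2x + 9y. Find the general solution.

x(t) = -3C_1e^(6t) + 2C_2e^(5t), y(t) = 2C_1e^(6t) - C_2e^(5t)

Coefficient matrix A = [[2, -6], [2, 9]].
Characteristic polynomial det(A - λI) = λ^2 - 11λ + 30 = 0.
Eigenvalues λ = 6, 5.
For λ=6: (A-λI) row 1 is [-4, -6], so an eigenvector is (-3, 2).
For λ=5: (A-λI) row 1 is [-3, -6], so an eigenvector is (2, -1).
General solution: C_1e^(6t)(-3,2) + C_2e^(5t)(2,-1).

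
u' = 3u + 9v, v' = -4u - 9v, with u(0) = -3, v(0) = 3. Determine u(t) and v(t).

u(t) = 9te^(-3t) - 3e^(-3t), v(t) = -6te^(-3t) + 3e^(-3t)

Coefficient matrix A = [[3, 9], [-4, -9]].
Characteristic polynomial det(A - λI) = λ^2 + 6λ + 9 = 0.
Single eigenvalue λ = -3 with algebraic multiplicity 2.
Eigenvector v = (3,-2); generalized eigenvector w with (A-λI)w=v is (-1,1).
General solution: e^(-3t)[K_1·v + K_2·(t·v + w)].
Applying u(0)=-3, v(0)=3 gives K_1=0, K_2=3.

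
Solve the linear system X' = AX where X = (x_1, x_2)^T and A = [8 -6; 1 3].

Coefficient matrix A = [[8, -6], [1, 3]].
Characteristic polynomial det(A - λI) = λ^2 - 11λ + 30 = 0.
Eigenvalues λ = 5, 6.
For λ=5: (A-λI) row 1 is [3, -6], so an eigenvector is (-2, -1).
For λ=6: (A-λI) row 1 is [2, -6], so an eigenvector is (-3, -1).
General solution: K_1e^(5t)(-2,-1) + K_2e^(6t)(-3,-1).

x_1(t) = -2K_1e^(5t) - 3K_2e^(6t), x_2(t) = -K_1e^(5t) - K_2e^(6t)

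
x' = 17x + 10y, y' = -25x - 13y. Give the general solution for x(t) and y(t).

Coefficient matrix A = [[17, 10], [-25, -13]].
Characteristic polynomial det(A - λI) = λ^2 - 4λ + 29 = 0.
Eigenvalues λ = 2 ± 5i (complex conjugate pair).
For λ=2+5i: an eigenvector is (-1,1) - i(-1,2) = (-1 + i, 1 - 2i).
A real fundamental pair from Re and Im of e^((2+5i)t)v: X_1 = e^(2t)(cos(5t)·(-1,1) + sin(5t)·(-1,2)), X_2 = e^(2t)(sin(5t)·(-1,1) - cos(5t)·(-1,2)).
General solution: c_1X_1 + c_2X_2.

x(t) = -c_1e^(2t)sin(5t) - c_1e^(2t)cos(5t) - c_2e^(2t)sin(5t) + c_2e^(2t)cos(5t), y(t) = 2c_1e^(2t)sin(5t) + c_1e^(2t)cos(5t) + c_2e^(2t)sin(5t) - 2c_2e^(2t)cos(5t)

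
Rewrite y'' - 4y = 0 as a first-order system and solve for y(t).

y(t) = C_1e^(-2t) + C_2e^(2t)

Let x_1 = y, x_2 = y'. Then x_1' = x_2 and x_2' = 4x_1.
A = [[0,1],[4,0]]; det(A-λI) = λ^2 - 4.
Eigenvalues λ = -2, 2 with eigenvectors (1,-2), (1,2).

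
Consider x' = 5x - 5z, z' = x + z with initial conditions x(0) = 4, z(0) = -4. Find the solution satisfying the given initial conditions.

Coefficient matrix A = [[5, -5], [1, 1]].
Characteristic polynomial det(A - λI) = λ^2 - 6λ + 10 = 0.
Eigenvalues λ = 3 ± i (complex conjugate pair).
For λ=3+i: an eigenvector is (-2,-1) - i(1,0) = (-2 - i, -1).
A real fundamental pair from Re and Im of e^((3+i)t)v: X_1 = e^(3t)(cos(t)·(-2,-1) + sin(t)·(1,0)), X_2 = e^(3t)(sin(t)·(-2,-1) - cos(t)·(1,0)).
General solution: c_1X_1 + c_2X_2.
Applying x(0)=4, z(0)=-4 gives c_1=4, c_2=-12.

x(t) = 28e^(3t)sin(t) + 4e^(3t)cos(t), z(t) = 12e^(3t)sin(t) - 4e^(3t)cos(t)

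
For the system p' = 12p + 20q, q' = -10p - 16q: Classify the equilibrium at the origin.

A = [[12,20],[-10,-16]]; det(A-λI) = λ^2 + 4λ + 8.
λ = -2 ± 2i: negative real part.

stable spiral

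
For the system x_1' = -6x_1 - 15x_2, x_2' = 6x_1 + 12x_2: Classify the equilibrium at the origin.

A = [[-6,-15],[6,12]]; det(A-λI) = λ^2 - 6λ + 18.
λ = 3 ± 3i: positive real part.

unstable spiral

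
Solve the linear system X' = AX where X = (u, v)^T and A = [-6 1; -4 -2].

u(t) = -K_1e^(-4t) - K_2te^(-4t) - K_2e^(-4t), v(t) = -2K_1e^(-4t) - 2K_2te^(-4t) - 3K_2e^(-4t)

Coefficient matrix A = [[-6, 1], [-4, -2]].
Characteristic polynomial det(A - λI) = λ^2 + 8λ + 16 = 0.
Single eigenvalue λ = -4 with algebraic multiplicity 2.
Eigenvector v = (-1,-2); generalized eigenvector w with (A-λI)w=v is (-1,-3).
General solution: e^(-4t)[K_1·v + K_2·(t·v + w)].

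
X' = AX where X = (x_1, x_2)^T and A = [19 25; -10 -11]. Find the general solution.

Coefficient matrix A = [[19, 25], [-10, -11]].
Characteristic polynomial det(A - λI) = λ^2 - 8λ + 41 = 0.
Eigenvalues λ = 4 ± 5i (complex conjugate pair).
For λ=4+5i: an eigenvector is (-2,1) - i(-1,1) = (-2 + i, 1 - i).
A real fundamental pair from Re and Im of e^((4+5i)t)v: X_1 = e^(4t)(cos(5t)·(-2,1) + sin(5t)·(-1,1)), X_2 = e^(4t)(sin(5t)·(-2,1) - cos(5t)·(-1,1)).
General solution: C_1X_1 + C_2X_2.

x_1(t) = -C_1e^(4t)sin(5t) - 2C_1e^(4t)cos(5t) - 2C_2e^(4t)sin(5t) + C_2e^(4t)cos(5t), x_2(t) = C_1e^(4t)sin(5t) + C_1e^(4t)cos(5t) + C_2e^(4t)sin(5t) - C_2e^(4t)cos(5t)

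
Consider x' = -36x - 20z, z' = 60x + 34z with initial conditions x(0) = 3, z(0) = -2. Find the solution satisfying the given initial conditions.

x(t) = -5e^(4t) + 8e^(-6t), z(t) = 10e^(4t) - 12e^(-6t)

Coefficient matrix A = [[-36, -20], [60, 34]].
Characteristic polynomial det(A - λI) = λ^2 + 2λ - 24 = 0.
Eigenvalues λ = 4, -6.
For λ=4: (A-λI) row 1 is [-40, -20], so an eigenvector is (-1, 2).
For λ=-6: (A-λI) row 1 is [-30, -20], so an eigenvector is (-2, 3).
General solution: C_1e^(4t)(-1,2) + C_2e^(-6t)(-2,3).
Applying x(0)=3, z(0)=-2 gives C_1=5, C_2=-4.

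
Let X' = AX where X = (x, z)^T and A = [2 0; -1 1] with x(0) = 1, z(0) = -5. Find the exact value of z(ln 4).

A = [[2,0],[-1,1]]; eigenvalues λ = 1, 2.
Eigenvectors: (0,-1) for λ=1, (1,-1) for λ=2.
From the initial condition, c_1 = 4, c_2 = 1.
z(ln 4) = (4)(4^1)(-1) + (1)(4^2)(-1) = -32.

-32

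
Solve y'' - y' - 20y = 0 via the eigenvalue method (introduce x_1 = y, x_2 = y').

Let x_1 = y, x_2 = y'. Then x_1' = x_2 and x_2' = 20x_1 + x_2.
A = [[0,1],[20,1]]; det(A-λI) = λ^2 - λ - 20.
Eigenvalues λ = 5, -4 with eigenvectors (1,5), (1,-4).

y(t) = c_1e^(5t) + c_2e^(-4t)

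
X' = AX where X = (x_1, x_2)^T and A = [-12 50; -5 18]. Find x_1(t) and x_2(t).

x_1(t) = -3c_1e^(3t)sin(5t) + c_1e^(3t)cos(5t) + c_2e^(3t)sin(5t) + 3c_2e^(3t)cos(5t), x_2(t) = -c_1e^(3t)sin(5t) + c_2e^(3t)cos(5t)

Coefficient matrix A = [[-12, 50], [-5, 18]].
Characteristic polynomial det(A - λI) = λ^2 - 6λ + 34 = 0.
Eigenvalues λ = 3 ± 5i (complex conjugate pair).
For λ=3+5i: an eigenvector is (1,0) - i(-3,-1) = (1 + 3i, 0 + i).
A real fundamental pair from Re and Im of e^((3+5i)t)v: X_1 = e^(3t)(cos(5t)·(1,0) + sin(5t)·(-3,-1)), X_2 = e^(3t)(sin(5t)·(1,0) - cos(5t)·(-3,-1)).
General solution: c_1X_1 + c_2X_2.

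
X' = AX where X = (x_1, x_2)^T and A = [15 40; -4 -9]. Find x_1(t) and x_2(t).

x_1(t) = 3C_1e^(3t)sin(4t) + C_1e^(3t)cos(4t) + C_2e^(3t)sin(4t) - 3C_2e^(3t)cos(4t), x_2(t) = -C_1e^(3t)sin(4t) + C_2e^(3t)cos(4t)

Coefficient matrix A = [[15, 40], [-4, -9]].
Characteristic polynomial det(A - λI) = λ^2 - 6λ + 25 = 0.
Eigenvalues λ = 3 ± 4i (complex conjugate pair).
For λ=3+4i: an eigenvector is (1,0) - i(3,-1) = (1 - 3i, 0 + i).
A real fundamental pair from Re and Im of e^((3+4i)t)v: X_1 = e^(3t)(cos(4t)·(1,0) + sin(4t)·(3,-1)), X_2 = e^(3t)(sin(4t)·(1,0) - cos(4t)·(3,-1)).
General solution: C_1X_1 + C_2X_2.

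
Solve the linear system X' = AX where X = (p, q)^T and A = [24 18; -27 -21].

p(t) = K_1e^(6t) - 2K_2e^(-3t), q(t) = -K_1e^(6t) + 3K_2e^(-3t)

Coefficient matrix A = [[24, 18], [-27, -21]].
Characteristic polynomial det(A - λI) = λ^2 - 3λ - 18 = 0.
Eigenvalues λ = 6, -3.
For λ=6: (A-λI) row 1 is [18, 18], so an eigenvector is (1, -1).
For λ=-3: (A-λI) row 1 is [27, 18], so an eigenvector is (-2, 3).
General solution: K_1e^(6t)(1,-1) + K_2e^(-3t)(-2,3).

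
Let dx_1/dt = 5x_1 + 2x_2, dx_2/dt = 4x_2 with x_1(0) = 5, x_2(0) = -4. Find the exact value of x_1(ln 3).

A = [[5,2],[0,4]]; eigenvalues λ = 4, 5.
Eigenvectors: (-2,1) for λ=4, (1,0) for λ=5.
From the initial condition, c_1 = -4, c_2 = -3.
x_1(ln 3) = (-4)(3^4)(-2) + (-3)(3^5)(1) = -81.

-81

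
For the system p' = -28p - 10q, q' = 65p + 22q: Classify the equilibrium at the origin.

A = [[-28,-10],[65,22]]; det(A-λI) = λ^2 + 6λ + 34.
λ = -3 ± 5i: negative real part.

stable spiral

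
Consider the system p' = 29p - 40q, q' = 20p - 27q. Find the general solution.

Coefficient matrix A = [[29, -40], [20, -27]].
Characteristic polynomial det(A - λI) = λ^2 - 2λ + 17 = 0.
Eigenvalues λ = 1 ± 4i (complex conjugate pair).
For λ=1+4i: an eigenvector is (3,2) - i(1,1) = (3 - i, 2 - i).
A real fundamental pair from Re and Im of e^((1+4i)t)v: X_1 = e^(t)(cos(4t)·(3,2) + sin(4t)·(1,1)), X_2 = e^(t)(sin(4t)·(3,2) - cos(4t)·(1,1)).
General solution: c_1X_1 + c_2X_2.

p(t) = c_1e^(t)sin(4t) + 3c_1e^(t)cos(4t) + 3c_2e^(t)sin(4t) - c_2e^(t)cos(4t), q(t) = c_1e^(t)sin(4t) + 2c_1e^(t)cos(4t) + 2c_2e^(t)sin(4t) - c_2e^(t)cos(4t)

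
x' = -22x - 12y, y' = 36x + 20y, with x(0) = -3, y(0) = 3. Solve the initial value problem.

x(t) = 3e^(2t) - 6e^(-4t), y(t) = -6e^(2t) + 9e^(-4t)

Coefficient matrix A = [[-22, -12], [36, 20]].
Characteristic polynomial det(A - λI) = λ^2 + 2λ - 8 = 0.
Eigenvalues λ = 2, -4.
For λ=2: (A-λI) row 1 is [-24, -12], so an eigenvector is (1, -2).
For λ=-4: (A-λI) row 1 is [-18, -12], so an eigenvector is (-2, 3).
General solution: K_1e^(2t)(1,-2) + K_2e^(-4t)(-2,3).
Applying x(0)=-3, y(0)=3 gives K_1=3, K_2=3.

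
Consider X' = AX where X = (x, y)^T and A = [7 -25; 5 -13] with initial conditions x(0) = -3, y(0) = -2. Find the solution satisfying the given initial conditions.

Coefficient matrix A = [[7, -25], [5, -13]].
Characteristic polynomial det(A - λI) = λ^2 + 6λ + 34 = 0.
Eigenvalues λ = -3 ± 5i (complex conjugate pair).
For λ=-3+5i: an eigenvector is (2,1) - i(-1,0) = (2 + i, 1).
A real fundamental pair from Re and Im of e^((-3+5i)t)v: X_1 = e^(-3t)(cos(5t)·(2,1) + sin(5t)·(-1,0)), X_2 = e^(-3t)(sin(5t)·(2,1) - cos(5t)·(-1,0)).
General solution: C_1X_1 + C_2X_2.
Applying x(0)=-3, y(0)=-2 gives C_1=-2, C_2=1.

x(t) = 4e^(-3t)sin(5t) - 3e^(-3t)cos(5t), y(t) = e^(-3t)sin(5t) - 2e^(-3t)cos(5t)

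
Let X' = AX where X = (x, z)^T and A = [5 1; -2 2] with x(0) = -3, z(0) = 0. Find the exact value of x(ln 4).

A = [[5,1],[-2,2]]; eigenvalues λ = 4, 3.
Eigenvectors: (1,-1) for λ=4, (-1,2) for λ=3.
From the initial condition, c_1 = -6, c_2 = -3.
x(ln 4) = (-6)(4^4)(1) + (-3)(4^3)(-1) = -1344.

-1344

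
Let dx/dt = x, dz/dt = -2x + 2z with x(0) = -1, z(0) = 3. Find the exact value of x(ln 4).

A = [[1,0],[-2,2]]; eigenvalues λ = 2, 1.
Eigenvectors: (0,-1) for λ=2, (1,2) for λ=1.
From the initial condition, c_1 = -5, c_2 = -1.
x(ln 4) = (-5)(4^2)(0) + (-1)(4^1)(1) = -4.

-4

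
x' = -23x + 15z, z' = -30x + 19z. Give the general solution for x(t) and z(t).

x(t) = -c_1e^(-2t)sin(3t) - 2c_1e^(-2t)cos(3t) - 2c_2e^(-2t)sin(3t) + c_2e^(-2t)cos(3t), z(t) = -c_1e^(-2t)sin(3t) - 3c_1e^(-2t)cos(3t) - 3c_2e^(-2t)sin(3t) + c_2e^(-2t)cos(3t)

Coefficient matrix A = [[-23, 15], [-30, 19]].
Characteristic polynomial det(A - λI) = λ^2 + 4λ + 13 = 0.
Eigenvalues λ = -2 ± 3i (complex conjugate pair).
For λ=-2+3i: an eigenvector is (-2,-3) - i(-1,-1) = (-2 + i, -3 + i).
A real fundamental pair from Re and Im of e^((-2+3i)t)v: X_1 = e^(-2t)(cos(3t)·(-2,-3) + sin(3t)·(-1,-1)), X_2 = e^(-2t)(sin(3t)·(-2,-3) - cos(3t)·(-1,-1)).
General solution: c_1X_1 + c_2X_2.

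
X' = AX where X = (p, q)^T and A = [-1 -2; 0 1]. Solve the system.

Coefficient matrix A = [[-1, -2], [0, 1]].
Characteristic polynomial det(A - λI) = λ^2 - 1 = 0.
Eigenvalues λ = 1, -1.
For λ=1: (A-λI) row 1 is [-2, -2], so an eigenvector is (1, -1).
For λ=-1: (A-λI) row 1 is [0, -2], so an eigenvector is (1, 0).
General solution: c_1e^(t)(1,-1) + c_2e^(-t)(1,0).

p(t) = c_1e^(t) + c_2e^(-t), q(t) = -c_1e^(t)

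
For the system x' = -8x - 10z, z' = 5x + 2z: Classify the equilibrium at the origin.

A = [[-8,-10],[5,2]]; det(A-λI) = λ^2 + 6λ + 34.
λ = -3 ± 5i: negative real part.

stable spiral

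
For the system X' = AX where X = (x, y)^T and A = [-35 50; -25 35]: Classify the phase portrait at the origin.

A = [[-35,50],[-25,35]]; det(A-λI) = λ^2 + 25.
λ = 0 ± 5i: zero real part.

center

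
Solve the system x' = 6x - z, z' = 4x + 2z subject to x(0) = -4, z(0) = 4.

Coefficient matrix A = [[6, -1], [4, 2]].
Characteristic polynomial det(A - λI) = λ^2 - 8λ + 16 = 0.
Single eigenvalue λ = 4 with algebraic multiplicity 2.
Eigenvector v = (-1,-2); generalized eigenvector w with (A-λI)w=v is (-1,-1).
General solution: e^(4t)[C_1·v + C_2·(t·v + w)].
Applying x(0)=-4, z(0)=4 gives C_1=-8, C_2=12.

x(t) = -12te^(4t) - 4e^(4t), z(t) = -24te^(4t) + 4e^(4t)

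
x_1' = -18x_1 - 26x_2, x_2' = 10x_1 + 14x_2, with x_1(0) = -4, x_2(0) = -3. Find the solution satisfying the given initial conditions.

Coefficient matrix A = [[-18, -26], [10, 14]].
Characteristic polynomial det(A - λI) = λ^2 + 4λ + 8 = 0.
Eigenvalues λ = -2 ± 2i (complex conjugate pair).
For λ=-2+2i: an eigenvector is (2,-1) - i(-3,2) = (2 + 3i, -1 - 2i).
A real fundamental pair from Re and Im of e^((-2+2i)t)v: X_1 = e^(-2t)(cos(2t)·(2,-1) + sin(2t)·(-3,2)), X_2 = e^(-2t)(sin(2t)·(2,-1) - cos(2t)·(-3,2)).
General solution: c_1X_1 + c_2X_2.
Applying x_1(0)=-4, x_2(0)=-3 gives c_1=-17, c_2=10.

x_1(t) = 71e^(-2t)sin(2t) - 4e^(-2t)cos(2t), x_2(t) = -44e^(-2t)sin(2t) - 3e^(-2t)cos(2t)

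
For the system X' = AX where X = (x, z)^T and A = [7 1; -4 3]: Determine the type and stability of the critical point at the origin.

unstable improper node

A = [[7,1],[-4,3]]; det(A-λI) = λ^2 - 10λ + 25.
repeated λ = 5 with a single eigenvector.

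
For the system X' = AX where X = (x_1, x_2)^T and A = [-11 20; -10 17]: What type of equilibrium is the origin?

unstable spiral

A = [[-11,20],[-10,17]]; det(A-λI) = λ^2 - 6λ + 13.
λ = 3 ± 2i: positive real part.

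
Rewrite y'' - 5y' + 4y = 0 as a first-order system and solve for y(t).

Let x_1 = y, x_2 = y'. Then x_1' = x_2 and x_2' = -4x_1 + 5x_2.
A = [[0,1],[-4,5]]; det(A-λI) = λ^2 - 5λ + 4.
Eigenvalues λ = 1, 4 with eigenvectors (1,1), (1,4).

y(t) = C_1e^(t) + C_2e^(4t)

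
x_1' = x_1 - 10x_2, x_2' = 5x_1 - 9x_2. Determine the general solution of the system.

x_1(t) = C_1e^(-4t)sin(5t) - C_1e^(-4t)cos(5t) - C_2e^(-4t)sin(5t) - C_2e^(-4t)cos(5t), x_2(t) = -C_1e^(-4t)cos(5t) - C_2e^(-4t)sin(5t)

Coefficient matrix A = [[1, -10], [5, -9]].
Characteristic polynomial det(A - λI) = λ^2 + 8λ + 41 = 0.
Eigenvalues λ = -4 ± 5i (complex conjugate pair).
For λ=-4+5i: an eigenvector is (-1,-1) - i(1,0) = (-1 - i, -1).
A real fundamental pair from Re and Im of e^((-4+5i)t)v: X_1 = e^(-4t)(cos(5t)·(-1,-1) + sin(5t)·(1,0)), X_2 = e^(-4t)(sin(5t)·(-1,-1) - cos(5t)·(1,0)).
General solution: C_1X_1 + C_2X_2.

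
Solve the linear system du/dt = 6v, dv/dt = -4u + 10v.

u(t) = 3K_1e^(4t) + K_2e^(6t), v(t) = 2K_1e^(4t) + K_2e^(6t)

Coefficient matrix A = [[0, 6], [-4, 10]].
Characteristic polynomial det(A - λI) = λ^2 - 10λ + 24 = 0.
Eigenvalues λ = 4, 6.
For λ=4: (A-λI) row 1 is [-4, 6], so an eigenvector is (3, 2).
For λ=6: (A-λI) row 1 is [-6, 6], so an eigenvector is (1, 1).
General solution: K_1e^(4t)(3,2) + K_2e^(6t)(1,1).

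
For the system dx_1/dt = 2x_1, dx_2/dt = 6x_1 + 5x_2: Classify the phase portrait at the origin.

A = [[2,0],[6,5]]; det(A-λI) = λ^2 - 7λ + 10.
λ = 2, 5: both positive.

unstable node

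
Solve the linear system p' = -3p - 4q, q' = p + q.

Coefficient matrix A = [[-3, -4], [1, 1]].
Characteristic polynomial det(A - λI) = λ^2 + 2λ + 1 = 0.
Single eigenvalue λ = -1 with algebraic multiplicity 2.
Eigenvector v = (2,-1); generalized eigenvector w with (A-λI)w=v is (-1,0).
General solution: e^(-t)[c_1·v + c_2·(t·v + w)].

p(t) = 2c_1e^(-t) + 2c_2te^(-t) - c_2e^(-t), q(t) = -c_1e^(-t) - c_2te^(-t)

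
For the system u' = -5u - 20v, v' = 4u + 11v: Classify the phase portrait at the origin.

A = [[-5,-20],[4,11]]; det(A-λI) = λ^2 - 6λ + 25.
λ = 3 ± 4i: positive real part.

unstable spiral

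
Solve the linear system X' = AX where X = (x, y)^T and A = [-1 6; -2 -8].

x(t) = 3c_1e^(-5t) + 2c_2e^(-4t), y(t) = -2c_1e^(-5t) - c_2e^(-4t)

Coefficient matrix A = [[-1, 6], [-2, -8]].
Characteristic polynomial det(A - λI) = λ^2 + 9λ + 20 = 0.
Eigenvalues λ = -5, -4.
For λ=-5: (A-λI) row 1 is [4, 6], so an eigenvector is (3, -2).
For λ=-4: (A-λI) row 1 is [3, 6], so an eigenvector is (2, -1).
General solution: c_1e^(-5t)(3,-2) + c_2e^(-4t)(2,-1).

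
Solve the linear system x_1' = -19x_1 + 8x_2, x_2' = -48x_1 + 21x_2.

x_1(t) = C_1e^(-3t) - C_2e^(5t), x_2(t) = 2C_1e^(-3t) - 3C_2e^(5t)

Coefficient matrix A = [[-19, 8], [-48, 21]].
Characteristic polynomial det(A - λI) = λ^2 - 2λ - 15 = 0.
Eigenvalues λ = -3, 5.
For λ=-3: (A-λI) row 1 is [-16, 8], so an eigenvector is (1, 2).
For λ=5: (A-λI) row 1 is [-24, 8], so an eigenvector is (-1, -3).
General solution: C_1e^(-3t)(1,2) + C_2e^(5t)(-1,-3).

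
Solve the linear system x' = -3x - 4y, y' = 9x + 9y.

Coefficient matrix A = [[-3, -4], [9, 9]].
Characteristic polynomial det(A - λI) = λ^2 - 6λ + 9 = 0.
Single eigenvalue λ = 3 with algebraic multiplicity 2.
Eigenvector v = (-2,3); generalized eigenvector w with (A-λI)w=v is (1,-1).
General solution: e^(3t)[K_1·v + K_2·(t·v + w)].

x(t) = -2K_1e^(3t) - 2K_2te^(3t) + K_2e^(3t), y(t) = 3K_1e^(3t) + 3K_2te^(3t) - K_2e^(3t)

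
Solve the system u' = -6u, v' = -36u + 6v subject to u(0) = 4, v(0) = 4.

u(t) = 4e^(-6t), v(t) = -8e^(6t) + 12e^(-6t)

Coefficient matrix A = [[-6, 0], [-36, 6]].
Characteristic polynomial det(A - λI) = λ^2 - 36 = 0.
Eigenvalues λ = -6, 6.
For λ=-6: (A-λI) row 2 is [-36, 12], so an eigenvector is (1, 3).
For λ=6: (A-λI) row 1 is [-12, 0], so an eigenvector is (0, -1).
General solution: C_1e^(-6t)(1,3) + C_2e^(6t)(0,-1).
Applying u(0)=4, v(0)=4 gives C_1=4, C_2=8.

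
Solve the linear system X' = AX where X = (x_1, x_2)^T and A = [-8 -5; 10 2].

Coefficient matrix A = [[-8, -5], [10, 2]].
Characteristic polynomial det(A - λI) = λ^2 + 6λ + 34 = 0.
Eigenvalues λ = -3 ± 5i (complex conjugate pair).
For λ=-3+5i: an eigenvector is (-1,1) - i(0,-1) = (-1, 1 + i).
A real fundamental pair from Re and Im of e^((-3+5i)t)v: X_1 = e^(-3t)(cos(5t)·(-1,1) + sin(5t)·(0,-1)), X_2 = e^(-3t)(sin(5t)·(-1,1) - cos(5t)·(0,-1)).
General solution: c_1X_1 + c_2X_2.

x_1(t) = -c_1e^(-3t)cos(5t) - c_2e^(-3t)sin(5t), x_2(t) = -c_1e^(-3t)sin(5t) + c_1e^(-3t)cos(5t) + c_2e^(-3t)sin(5t) + c_2e^(-3t)cos(5t)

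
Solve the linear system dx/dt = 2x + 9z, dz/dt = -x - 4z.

Coefficient matrix A = [[2, 9], [-1, -4]].
Characteristic polynomial det(A - λI) = λ^2 + 2λ + 1 = 0.
Single eigenvalue λ = -1 with algebraic multiplicity 2.
Eigenvector v = (3,-1); generalized eigenvector w with (A-λI)w=v is (1,0).
General solution: e^(-t)[K_1·v + K_2·(t·v + w)].

x(t) = 3K_1e^(-t) + 3K_2te^(-t) + K_2e^(-t), z(t) = -K_1e^(-t) - K_2te^(-t)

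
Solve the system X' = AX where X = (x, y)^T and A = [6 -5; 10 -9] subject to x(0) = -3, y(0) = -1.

x(t) = -5e^(t) + 2e^(-4t), y(t) = -5e^(t) + 4e^(-4t)

Coefficient matrix A = [[6, -5], [10, -9]].
Characteristic polynomial det(A - λI) = λ^2 + 3λ - 4 = 0.
Eigenvalues λ = 1, -4.
For λ=1: (A-λI) row 1 is [5, -5], so an eigenvector is (-1, -1).
For λ=-4: (A-λI) row 1 is [10, -5], so an eigenvector is (1, 2).
General solution: C_1e^(t)(-1,-1) + C_2e^(-4t)(1,2).
Applying x(0)=-3, y(0)=-1 gives C_1=5, C_2=2.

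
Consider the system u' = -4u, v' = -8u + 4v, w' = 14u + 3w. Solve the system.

u(t) = c_1e^(-4t), v(t) = c_1e^(-4t) + c_2e^(4t), w(t) = -2c_1e^(-4t) + c_3e^(3t)

Coefficient matrix A = [[-4, 0, 0], [-8, 4, 0], [14, 0, 3]].
det(A - λI) = 0 gives eigenvalues λ = -4, 4, 3.
For λ=-4: eigenvector (1,1,-2).
For λ=4: eigenvector (0,1,0).
For λ=3: eigenvector (0,0,1).
General solution: c_1e^(-4t)(1,1,-2) + c_2e^(4t)(0,1,0) + c_3e^(3t)(0,0,1).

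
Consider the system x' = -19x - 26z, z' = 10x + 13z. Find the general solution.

Coefficient matrix A = [[-19, -26], [10, 13]].
Characteristic polynomial det(A - λI) = λ^2 + 6λ + 13 = 0.
Eigenvalues λ = -3 ± 2i (complex conjugate pair).
For λ=-3+2i: an eigenvector is (-3,2) - i(-2,1) = (-3 + 2i, 2 - i).
A real fundamental pair from Re and Im of e^((-3+2i)t)v: X_1 = e^(-3t)(cos(2t)·(-3,2) + sin(2t)·(-2,1)), X_2 = e^(-3t)(sin(2t)·(-3,2) - cos(2t)·(-2,1)).
General solution: K_1X_1 + K_2X_2.

x(t) = -2K_1e^(-3t)sin(2t) - 3K_1e^(-3t)cos(2t) - 3K_2e^(-3t)sin(2t) + 2K_2e^(-3t)cos(2t), z(t) = K_1e^(-3t)sin(2t) + 2K_1e^(-3t)cos(2t) + 2K_2e^(-3t)sin(2t) - K_2e^(-3t)cos(2t)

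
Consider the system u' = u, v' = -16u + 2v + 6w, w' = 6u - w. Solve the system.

u(t) = c_1e^(t), v(t) = -2c_1e^(t) + c_2e^(2t) - 2c_3e^(-t), w(t) = 3c_1e^(t) + c_3e^(-t)

Coefficient matrix A = [[1, 0, 0], [-16, 2, 6], [6, 0, -1]].
det(A - λI) = 0 gives eigenvalues λ = 1, 2, -1.
For λ=1: eigenvector (1,-2,3).
For λ=2: eigenvector (0,1,0).
For λ=-1: eigenvector (0,-2,1).
General solution: c_1e^(t)(1,-2,3) + c_2e^(2t)(0,1,0) + c_3e^(-t)(0,-2,1).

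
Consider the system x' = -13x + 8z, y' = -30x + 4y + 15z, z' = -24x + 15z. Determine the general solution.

x(t) = c_1e^(3t) - 2c_3e^(-t), y(t) = c_2e^(4t) - 3c_3e^(-t), z(t) = 2c_1e^(3t) - 3c_3e^(-t)

Coefficient matrix A = [[-13, 0, 8], [-30, 4, 15], [-24, 0, 15]].
det(A - λI) = 0 gives eigenvalues λ = 3, 4, -1.
For λ=3: eigenvector (1,0,2).
For λ=4: eigenvector (0,1,0).
For λ=-1: eigenvector (-2,-3,-3).
General solution: c_1e^(3t)(1,0,2) + c_2e^(4t)(0,1,0) + c_3e^(-t)(-2,-3,-3).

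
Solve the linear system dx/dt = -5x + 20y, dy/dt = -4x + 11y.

x(t) = 2c_1e^(3t)sin(4t) - c_1e^(3t)cos(4t) - c_2e^(3t)sin(4t) - 2c_2e^(3t)cos(4t), y(t) = c_1e^(3t)sin(4t) - c_2e^(3t)cos(4t)

Coefficient matrix A = [[-5, 20], [-4, 11]].
Characteristic polynomial det(A - λI) = λ^2 - 6λ + 25 = 0.
Eigenvalues λ = 3 ± 4i (complex conjugate pair).
For λ=3+4i: an eigenvector is (-1,0) - i(2,1) = (-1 - 2i, 0 - i).
A real fundamental pair from Re and Im of e^((3+4i)t)v: X_1 = e^(3t)(cos(4t)·(-1,0) + sin(4t)·(2,1)), X_2 = e^(3t)(sin(4t)·(-1,0) - cos(4t)·(2,1)).
General solution: c_1X_1 + c_2X_2.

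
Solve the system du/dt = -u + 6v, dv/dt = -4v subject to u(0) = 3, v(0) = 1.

Coefficient matrix A = [[-1, 6], [0, -4]].
Characteristic polynomial det(A - λI) = λ^2 + 5λ + 4 = 0.
Eigenvalues λ = -1, -4.
For λ=-1: (A-λI) row 1 is [0, 6], so an eigenvector is (1, 0).
For λ=-4: (A-λI) row 1 is [3, 6], so an eigenvector is (2, -1).
General solution: c_1e^(-t)(1,0) + c_2e^(-4t)(2,-1).
Applying u(0)=3, v(0)=1 gives c_1=5, c_2=-1.

u(t) = 5e^(-t) - 2e^(-4t), v(t) = e^(-4t)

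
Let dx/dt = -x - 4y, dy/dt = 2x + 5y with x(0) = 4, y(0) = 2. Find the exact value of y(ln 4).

A = [[-1,-4],[2,5]]; eigenvalues λ = 1, 3.
Eigenvectors: (2,-1) for λ=1, (1,-1) for λ=3.
From the initial condition, c_1 = 6, c_2 = -8.
y(ln 4) = (6)(4^1)(-1) + (-8)(4^3)(-1) = 488.

488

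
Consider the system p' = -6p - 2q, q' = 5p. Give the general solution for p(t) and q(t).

Coefficient matrix A = [[-6, -2], [5, 0]].
Characteristic polynomial det(A - λI) = λ^2 + 6λ + 10 = 0.
Eigenvalues λ = -3 ± i (complex conjugate pair).
For λ=-3+i: an eigenvector is (1,-2) - i(1,-1) = (1 - i, -2 + i).
A real fundamental pair from Re and Im of e^((-3+i)t)v: X_1 = e^(-3t)(cos(t)·(1,-2) + sin(t)·(1,-1)), X_2 = e^(-3t)(sin(t)·(1,-2) - cos(t)·(1,-1)).
General solution: K_1X_1 + K_2X_2.

p(t) = K_1e^(-3t)sin(t) + K_1e^(-3t)cos(t) + K_2e^(-3t)sin(t) - K_2e^(-3t)cos(t), q(t) = -K_1e^(-3t)sin(t) - 2K_1e^(-3t)cos(t) - 2K_2e^(-3t)sin(t) + K_2e^(-3t)cos(t)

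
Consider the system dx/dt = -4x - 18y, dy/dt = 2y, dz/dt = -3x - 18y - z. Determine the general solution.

Coefficient matrix A = [[-4, -18, 0], [0, 2, 0], [-3, -18, -1]].
det(A - λI) = 0 gives eigenvalues λ = -4, 2, -1.
For λ=-4: eigenvector (1,0,1).
For λ=2: eigenvector (-3,1,-3).
For λ=-1: eigenvector (0,0,1).
General solution: K_1e^(-4t)(1,0,1) + K_2e^(2t)(-3,1,-3) + K_3e^(-t)(0,0,1).

x(t) = K_1e^(-4t) - 3K_2e^(2t), y(t) = K_2e^(2t), z(t) = K_1e^(-4t) - 3K_2e^(2t) + K_3e^(-t)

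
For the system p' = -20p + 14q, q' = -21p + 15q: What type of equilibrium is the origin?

A = [[-20,14],[-21,15]]; det(A-λI) = λ^2 + 5λ - 6.
λ = -6, 1: opposite signs.

saddle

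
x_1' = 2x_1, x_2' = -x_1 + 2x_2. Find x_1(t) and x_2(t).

x_1(t) = -K_2e^(2t), x_2(t) = K_1e^(2t) + K_2te^(2t) + K_2e^(2t)

Coefficient matrix A = [[2, 0], [-1, 2]].
Characteristic polynomial det(A - λI) = λ^2 - 4λ + 4 = 0.
Single eigenvalue λ = 2 with algebraic multiplicity 2.
Eigenvector v = (0,1); generalized eigenvector w with (A-λI)w=v is (-1,1).
General solution: e^(2t)[K_1·v + K_2·(t·v + w)].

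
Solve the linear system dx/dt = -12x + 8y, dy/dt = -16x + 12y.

x(t) = K_1e^(4t) - K_2e^(-4t), y(t) = 2K_1e^(4t) - K_2e^(-4t)

Coefficient matrix A = [[-12, 8], [-16, 12]].
Characteristic polynomial det(A - λI) = λ^2 - 16 = 0.
Eigenvalues λ = 4, -4.
For λ=4: (A-λI) row 1 is [-16, 8], so an eigenvector is (1, 2).
For λ=-4: (A-λI) row 1 is [-8, 8], so an eigenvector is (-1, -1).
General solution: K_1e^(4t)(1,2) + K_2e^(-4t)(-1,-1).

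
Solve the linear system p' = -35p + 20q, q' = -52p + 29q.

Coefficient matrix A = [[-35, 20], [-52, 29]].
Characteristic polynomial det(A - λI) = λ^2 + 6λ + 25 = 0.
Eigenvalues λ = -3 ± 4i (complex conjugate pair).
For λ=-3+4i: an eigenvector is (-1,-2) - i(-2,-3) = (-1 + 2i, -2 + 3i).
A real fundamental pair from Re and Im of e^((-3+4i)t)v: X_1 = e^(-3t)(cos(4t)·(-1,-2) + sin(4t)·(-2,-3)), X_2 = e^(-3t)(sin(4t)·(-1,-2) - cos(4t)·(-2,-3)).
General solution: C_1X_1 + C_2X_2.

p(t) = -2C_1e^(-3t)sin(4t) - C_1e^(-3t)cos(4t) - C_2e^(-3t)sin(4t) + 2C_2e^(-3t)cos(4t), q(t) = -3C_1e^(-3t)sin(4t) - 2C_1e^(-3t)cos(4t) - 2C_2e^(-3t)sin(4t) + 3C_2e^(-3t)cos(4t)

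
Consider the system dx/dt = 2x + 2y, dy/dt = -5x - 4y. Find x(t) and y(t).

x(t) = K_1e^(-t)sin(t) + K_1e^(-t)cos(t) + K_2e^(-t)sin(t) - K_2e^(-t)cos(t), y(t) = -2K_1e^(-t)sin(t) - K_1e^(-t)cos(t) - K_2e^(-t)sin(t) + 2K_2e^(-t)cos(t)

Coefficient matrix A = [[2, 2], [-5, -4]].
Characteristic polynomial det(A - λI) = λ^2 + 2λ + 2 = 0.
Eigenvalues λ = -1 ± i (complex conjugate pair).
For λ=-1+i: an eigenvector is (1,-1) - i(1,-2) = (1 - i, -1 + 2i).
A real fundamental pair from Re and Im of e^((-1+i)t)v: X_1 = e^(-t)(cos(t)·(1,-1) + sin(t)·(1,-2)), X_2 = e^(-t)(sin(t)·(1,-1) - cos(t)·(1,-2)).
General solution: K_1X_1 + K_2X_2.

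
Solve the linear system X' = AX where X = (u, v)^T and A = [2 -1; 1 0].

u(t) = c_1e^(t) + c_2te^(t) - c_2e^(t), v(t) = c_1e^(t) + c_2te^(t) - 2c_2e^(t)

Coefficient matrix A = [[2, -1], [1, 0]].
Characteristic polynomial det(A - λI) = λ^2 - 2λ + 1 = 0.
Single eigenvalue λ = 1 with algebraic multiplicity 2.
Eigenvector v = (1,1); generalized eigenvector w with (A-λI)w=v is (-1,-2).
General solution: e^(t)[c_1·v + c_2·(t·v + w)].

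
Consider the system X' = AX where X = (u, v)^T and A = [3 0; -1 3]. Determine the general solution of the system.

u(t) = -K_2e^(3t), v(t) = K_1e^(3t) + K_2te^(3t) - 2K_2e^(3t)

Coefficient matrix A = [[3, 0], [-1, 3]].
Characteristic polynomial det(A - λI) = λ^2 - 6λ + 9 = 0.
Single eigenvalue λ = 3 with algebraic multiplicity 2.
Eigenvector v = (0,1); generalized eigenvector w with (A-λI)w=v is (-1,-2).
General solution: e^(3t)[K_1·v + K_2·(t·v + w)].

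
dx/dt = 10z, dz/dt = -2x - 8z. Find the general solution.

Coefficient matrix A = [[0, 10], [-2, -8]].
Characteristic polynomial det(A - λI) = λ^2 + 8λ + 20 = 0.
Eigenvalues λ = -4 ± 2i (complex conjugate pair).
For λ=-4+2i: an eigenvector is (1,0) - i(2,-1) = (1 - 2i, 0 + i).
A real fundamental pair from Re and Im of e^((-4+2i)t)v: X_1 = e^(-4t)(cos(2t)·(1,0) + sin(2t)·(2,-1)), X_2 = e^(-4t)(sin(2t)·(1,0) - cos(2t)·(2,-1)).
General solution: K_1X_1 + K_2X_2.

x(t) = 2K_1e^(-4t)sin(2t) + K_1e^(-4t)cos(2t) + K_2e^(-4t)sin(2t) - 2K_2e^(-4t)cos(2t), z(t) = -K_1e^(-4t)sin(2t) + K_2e^(-4t)cos(2t)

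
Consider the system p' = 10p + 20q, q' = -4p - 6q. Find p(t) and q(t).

p(t) = -C_1e^(2t)sin(4t) + 2C_1e^(2t)cos(4t) + 2C_2e^(2t)sin(4t) + C_2e^(2t)cos(4t), q(t) = -C_1e^(2t)cos(4t) - C_2e^(2t)sin(4t)

Coefficient matrix A = [[10, 20], [-4, -6]].
Characteristic polynomial det(A - λI) = λ^2 - 4λ + 20 = 0.
Eigenvalues λ = 2 ± 4i (complex conjugate pair).
For λ=2+4i: an eigenvector is (2,-1) - i(-1,0) = (2 + i, -1).
A real fundamental pair from Re and Im of e^((2+4i)t)v: X_1 = e^(2t)(cos(4t)·(2,-1) + sin(4t)·(-1,0)), X_2 = e^(2t)(sin(4t)·(2,-1) - cos(4t)·(-1,0)).
General solution: C_1X_1 + C_2X_2.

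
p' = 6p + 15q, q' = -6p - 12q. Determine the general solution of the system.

Coefficient matrix A = [[6, 15], [-6, -12]].
Characteristic polynomial det(A - λI) = λ^2 + 6λ + 18 = 0.
Eigenvalues λ = -3 ± 3i (complex conjugate pair).
For λ=-3+3i: an eigenvector is (1,-1) - i(-2,1) = (1 + 2i, -1 - i).
A real fundamental pair from Re and Im of e^((-3+3i)t)v: X_1 = e^(-3t)(cos(3t)·(1,-1) + sin(3t)·(-2,1)), X_2 = e^(-3t)(sin(3t)·(1,-1) - cos(3t)·(-2,1)).
General solution: K_1X_1 + K_2X_2.

p(t) = -2K_1e^(-3t)sin(3t) + K_1e^(-3t)cos(3t) + K_2e^(-3t)sin(3t) + 2K_2e^(-3t)cos(3t), q(t) = K_1e^(-3t)sin(3t) - K_1e^(-3t)cos(3t) - K_2e^(-3t)sin(3t) - K_2e^(-3t)cos(3t)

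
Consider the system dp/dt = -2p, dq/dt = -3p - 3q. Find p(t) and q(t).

p(t) = -C_2e^(-2t), q(t) = -C_1e^(-3t) + 3C_2e^(-2t)

Coefficient matrix A = [[-2, 0], [-3, -3]].
Characteristic polynomial det(A - λI) = λ^2 + 5λ + 6 = 0.
Eigenvalues λ = -3, -2.
For λ=-3: (A-λI) row 1 is [1, 0], so an eigenvector is (0, -1).
For λ=-2: (A-λI) row 2 is [-3, -1], so an eigenvector is (-1, 3).
General solution: C_1e^(-3t)(0,-1) + C_2e^(-2t)(-1,3).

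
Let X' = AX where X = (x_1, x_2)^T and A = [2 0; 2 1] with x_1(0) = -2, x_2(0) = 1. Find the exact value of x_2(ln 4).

-44

A = [[2,0],[2,1]]; eigenvalues λ = 1, 2.
Eigenvectors: (0,-1) for λ=1, (1,2) for λ=2.
From the initial condition, c_1 = -5, c_2 = -2.
x_2(ln 4) = (-5)(4^1)(-1) + (-2)(4^2)(2) = -44.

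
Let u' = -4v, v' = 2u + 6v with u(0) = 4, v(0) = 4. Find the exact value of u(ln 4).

-2816

A = [[0,-4],[2,6]]; eigenvalues λ = 2, 4.
Eigenvectors: (2,-1) for λ=2, (-1,1) for λ=4.
From the initial condition, c_1 = 8, c_2 = 12.
u(ln 4) = (8)(4^2)(2) + (12)(4^4)(-1) = -2816.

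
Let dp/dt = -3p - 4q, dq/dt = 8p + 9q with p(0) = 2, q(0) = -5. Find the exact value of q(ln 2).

A = [[-3,-4],[8,9]]; eigenvalues λ = 1, 5.
Eigenvectors: (1,-1) for λ=1, (1,-2) for λ=5.
From the initial condition, c_1 = -1, c_2 = 3.
q(ln 2) = (-1)(2^1)(-1) + (3)(2^5)(-2) = -190.

-190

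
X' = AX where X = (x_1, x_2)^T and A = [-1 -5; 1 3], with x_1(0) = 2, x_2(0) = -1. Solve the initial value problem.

Coefficient matrix A = [[-1, -5], [1, 3]].
Characteristic polynomial det(A - λI) = λ^2 - 2λ + 2 = 0.
Eigenvalues λ = 1 ± i (complex conjugate pair).
For λ=1+i: an eigenvector is (-1,0) - i(2,-1) = (-1 - 2i, 0 + i).
A real fundamental pair from Re and Im of e^((1+i)t)v: X_1 = e^(t)(cos(t)·(-1,0) + sin(t)·(2,-1)), X_2 = e^(t)(sin(t)·(-1,0) - cos(t)·(2,-1)).
General solution: K_1X_1 + K_2X_2.
Applying x_1(0)=2, x_2(0)=-1 gives K_1=0, K_2=-1.

x_1(t) = e^(t)sin(t) + 2e^(t)cos(t), x_2(t) = -e^(t)cos(t)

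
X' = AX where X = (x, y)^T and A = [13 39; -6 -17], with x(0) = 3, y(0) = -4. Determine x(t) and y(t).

x(t) = -37e^(-2t)sin(3t) + 3e^(-2t)cos(3t), y(t) = 14e^(-2t)sin(3t) - 4e^(-2t)cos(3t)

Coefficient matrix A = [[13, 39], [-6, -17]].
Characteristic polynomial det(A - λI) = λ^2 + 4λ + 13 = 0.
Eigenvalues λ = -2 ± 3i (complex conjugate pair).
For λ=-2+3i: an eigenvector is (-2,1) - i(3,-1) = (-2 - 3i, 1 + i).
A real fundamental pair from Re and Im of e^((-2+3i)t)v: X_1 = e^(-2t)(cos(3t)·(-2,1) + sin(3t)·(3,-1)), X_2 = e^(-2t)(sin(3t)·(-2,1) - cos(3t)·(3,-1)).
General solution: c_1X_1 + c_2X_2.
Applying x(0)=3, y(0)=-4 gives c_1=-9, c_2=5.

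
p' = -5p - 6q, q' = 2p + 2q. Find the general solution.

Coefficient matrix A = [[-5, -6], [2, 2]].
Characteristic polynomial det(A - λI) = λ^2 + 3λ + 2 = 0.
Eigenvalues λ = -2, -1.
For λ=-2: (A-λI) row 1 is [-3, -6], so an eigenvector is (-2, 1).
For λ=-1: (A-λI) row 1 is [-4, -6], so an eigenvector is (-3, 2).
General solution: K_1e^(-2t)(-2,1) + K_2e^(-t)(-3,2).

p(t) = -2K_1e^(-2t) - 3K_2e^(-t), q(t) = K_1e^(-2t) + 2K_2e^(-t)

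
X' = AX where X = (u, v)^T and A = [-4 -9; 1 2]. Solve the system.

Coefficient matrix A = [[-4, -9], [1, 2]].
Characteristic polynomial det(A - λI) = λ^2 + 2λ + 1 = 0.
Single eigenvalue λ = -1 with algebraic multiplicity 2.
Eigenvector v = (3,-1); generalized eigenvector w with (A-λI)w=v is (-1,0).
General solution: e^(-t)[K_1·v + K_2·(t·v + w)].

u(t) = 3K_1e^(-t) + 3K_2te^(-t) - K_2e^(-t), v(t) = -K_1e^(-t) - K_2te^(-t)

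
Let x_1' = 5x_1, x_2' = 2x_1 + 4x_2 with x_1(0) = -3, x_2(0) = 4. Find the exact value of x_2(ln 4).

-3584

A = [[5,0],[2,4]]; eigenvalues λ = 5, 4.
Eigenvectors: (1,2) for λ=5, (0,1) for λ=4.
From the initial condition, c_1 = -3, c_2 = 10.
x_2(ln 4) = (-3)(4^5)(2) + (10)(4^4)(1) = -3584.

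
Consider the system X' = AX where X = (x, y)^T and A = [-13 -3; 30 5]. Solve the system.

x(t) = C_1e^(-4t)cos(3t) + C_2e^(-4t)sin(3t), y(t) = C_1e^(-4t)sin(3t) - 3C_1e^(-4t)cos(3t) - 3C_2e^(-4t)sin(3t) - C_2e^(-4t)cos(3t)

Coefficient matrix A = [[-13, -3], [30, 5]].
Characteristic polynomial det(A - λI) = λ^2 + 8λ + 25 = 0.
Eigenvalues λ = -4 ± 3i (complex conjugate pair).
For λ=-4+3i: an eigenvector is (1,-3) - i(0,1) = (1, -3 - i).
A real fundamental pair from Re and Im of e^((-4+3i)t)v: X_1 = e^(-4t)(cos(3t)·(1,-3) + sin(3t)·(0,1)), X_2 = e^(-4t)(sin(3t)·(1,-3) - cos(3t)·(0,1)).
General solution: C_1X_1 + C_2X_2.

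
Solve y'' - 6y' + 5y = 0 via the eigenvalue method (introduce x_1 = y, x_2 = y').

y(t) = C_1e^(t) + C_2e^(5t)

Let x_1 = y, x_2 = y'. Then x_1' = x_2 and x_2' = -5x_1 + 6x_2.
A = [[0,1],[-5,6]]; det(A-λI) = λ^2 - 6λ + 5.
Eigenvalues λ = 1, 5 with eigenvectors (1,1), (1,5).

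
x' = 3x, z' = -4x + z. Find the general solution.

x(t) = c_1e^(3t), z(t) = -2c_1e^(3t) + c_2e^(t)

Coefficient matrix A = [[3, 0], [-4, 1]].
Characteristic polynomial det(A - λI) = λ^2 - 4λ + 3 = 0.
Eigenvalues λ = 3, 1.
For λ=3: (A-λI) row 2 is [-4, -2], so an eigenvector is (1, -2).
For λ=1: (A-λI) row 1 is [2, 0], so an eigenvector is (0, 1).
General solution: c_1e^(3t)(1,-2) + c_2e^(t)(0,1).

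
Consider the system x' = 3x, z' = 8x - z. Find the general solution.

x(t) = -c_2e^(3t), z(t) = c_1e^(-t) - 2c_2e^(3t)

Coefficient matrix A = [[3, 0], [8, -1]].
Characteristic polynomial det(A - λI) = λ^2 - 2λ - 3 = 0.
Eigenvalues λ = -1, 3.
For λ=-1: (A-λI) row 1 is [4, 0], so an eigenvector is (0, 1).
For λ=3: (A-λI) row 2 is [8, -4], so an eigenvector is (-1, -2).
General solution: c_1e^(-t)(0,1) + c_2e^(3t)(-1,-2).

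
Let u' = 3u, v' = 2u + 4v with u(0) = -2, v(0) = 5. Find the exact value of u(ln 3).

-54

A = [[3,0],[2,4]]; eigenvalues λ = 4, 3.
Eigenvectors: (0,-1) for λ=4, (1,-2) for λ=3.
From the initial condition, c_1 = -1, c_2 = -2.
u(ln 3) = (-1)(3^4)(0) + (-2)(3^3)(1) = -54.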